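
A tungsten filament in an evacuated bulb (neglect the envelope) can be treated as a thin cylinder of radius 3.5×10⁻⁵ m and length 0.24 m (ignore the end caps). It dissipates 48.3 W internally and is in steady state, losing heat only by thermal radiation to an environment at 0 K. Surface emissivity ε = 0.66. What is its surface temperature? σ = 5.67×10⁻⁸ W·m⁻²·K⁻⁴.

T ≈ 2220 K

Steady state: internal power = radiated power, P = εσA T⁴.
Radiating area A = 2πrL = 5.278×10⁻⁵ m².
T⁴ = P/(εσA) = 48.3/(0.66·5.67×10⁻⁸·5.278×10⁻⁵) = 2.445×10¹³ K⁴.
T = (2.445×10¹³)^(1/4).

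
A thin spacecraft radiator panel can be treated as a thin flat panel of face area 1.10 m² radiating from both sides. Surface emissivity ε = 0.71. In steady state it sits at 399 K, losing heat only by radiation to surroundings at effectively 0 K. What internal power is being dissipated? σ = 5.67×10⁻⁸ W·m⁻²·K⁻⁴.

Steady state: P = εσA T⁴.
A = 2·1.10 = 2.200 m²; T⁴ = (399)⁴ = 2.534×10¹⁰ K⁴.
P = 0.71 × 5.67×10⁻⁸ × 2.200 × 2.534×10¹⁰.

P ≈ 2240 W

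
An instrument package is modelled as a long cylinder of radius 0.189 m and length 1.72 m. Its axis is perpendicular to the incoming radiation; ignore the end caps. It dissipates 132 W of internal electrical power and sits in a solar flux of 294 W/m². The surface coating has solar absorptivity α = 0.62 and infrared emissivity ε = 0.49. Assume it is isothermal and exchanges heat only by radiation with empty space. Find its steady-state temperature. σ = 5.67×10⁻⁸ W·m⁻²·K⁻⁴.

T ≈ 258 K

At steady state, absorbed solar power + internal power = radiated power.
Absorbed: α·S·A_cross = 0.62·294·0.6502 = 118.5 W (cross-section 2rL).
Total input = 118.5 + 132 = 250.5 W.
Radiated: εσ·A_surf·T⁴ with A_surf = 2πrL = 2.043 m².
T⁴ = 250.5/(0.49·5.67×10⁻⁸·2.043) = 4.414×10⁹ K⁴.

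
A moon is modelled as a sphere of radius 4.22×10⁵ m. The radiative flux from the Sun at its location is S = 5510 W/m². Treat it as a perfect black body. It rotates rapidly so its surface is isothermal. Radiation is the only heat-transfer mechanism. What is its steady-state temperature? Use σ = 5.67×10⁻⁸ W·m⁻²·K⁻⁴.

At equilibrium, absorbed power = emitted power.
Absorbing cross-section = πr² = 5.595×10¹¹ m²; emitting surface = 4πr² = 2.238×10¹² m² (ratio 4).
S·A_cross = εσ·A_surf·T⁴  ⇒  T⁴ = S/(4σ).
T⁴ = 1.00·5510/(4·5.67×10⁻⁸) = 2.429×10¹⁰ K⁴.
T = (2.429×10¹⁰)^(1/4).

T ≈ 395 K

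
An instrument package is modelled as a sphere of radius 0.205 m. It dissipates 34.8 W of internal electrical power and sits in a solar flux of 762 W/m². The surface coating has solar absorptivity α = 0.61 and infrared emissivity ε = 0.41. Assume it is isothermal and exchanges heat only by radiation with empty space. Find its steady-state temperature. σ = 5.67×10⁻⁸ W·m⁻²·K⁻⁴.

T ≈ 297 K

At steady state, absorbed solar power + internal power = radiated power.
Absorbed: α·S·A_cross = 0.61·762·0.1320 = 61.37 W (cross-section πr²).
Total input = 61.37 + 34.8 = 96.17 W.
Radiated: εσ·A_surf·T⁴ with A_surf = 4πr² = 0.5281 m².
T⁴ = 96.17/(0.41·5.67×10⁻⁸·0.5281) = 7.833×10⁹ K⁴.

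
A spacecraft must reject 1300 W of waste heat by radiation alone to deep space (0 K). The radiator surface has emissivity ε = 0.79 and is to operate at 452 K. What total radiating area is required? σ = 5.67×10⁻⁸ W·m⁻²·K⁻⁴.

A ≈ 0.695 m²

P = εσA T⁴ ⇒ A = P/(εσT⁴).
T⁴ = 4.174×10¹⁰ K⁴.
A = 1300/(0.79 × 5.67×10⁻⁸ × 4.174×10¹⁰).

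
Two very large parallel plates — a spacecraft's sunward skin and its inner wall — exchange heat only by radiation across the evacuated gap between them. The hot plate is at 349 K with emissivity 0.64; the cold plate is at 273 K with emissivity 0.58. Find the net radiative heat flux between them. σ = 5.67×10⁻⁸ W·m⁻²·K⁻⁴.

For two infinite grey parallel plates, q = σ(T₁⁴ − T₂⁴)/(1/ε₁ + 1/ε₂ − 1).
T₁⁴ − T₂⁴ = 1.484×10¹⁰ − 5.555×10⁹ = 9.281×10⁹ K⁴.
1/ε₁ + 1/ε₂ − 1 = 1.562 + 1.724 − 1 = 2.287.
q = 5.67×10⁻⁸ × 9.281×10⁹ / 2.287.

q ≈ 230 W/m²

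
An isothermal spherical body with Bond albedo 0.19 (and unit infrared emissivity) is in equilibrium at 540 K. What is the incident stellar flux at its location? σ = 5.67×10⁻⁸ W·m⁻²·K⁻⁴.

(1−a)S·πr² = σ·4πr²·T⁴ ⇒ S = 4σT⁴/(1−a).
S = 4·5.67×10⁻⁸·8.503×10¹⁰/0.810.

S ≈ 23800 W/m²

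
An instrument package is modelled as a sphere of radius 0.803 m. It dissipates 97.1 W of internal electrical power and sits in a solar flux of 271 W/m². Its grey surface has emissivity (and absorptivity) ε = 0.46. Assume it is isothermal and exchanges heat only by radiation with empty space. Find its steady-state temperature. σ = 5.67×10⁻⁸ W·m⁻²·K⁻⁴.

T ≈ 202 K

At steady state, absorbed solar power + internal power = radiated power.
Absorbed: α·S·A_cross = 0.46·271·2.026 = 252.5 W (cross-section πr²).
Total input = 252.5 + 97.1 = 349.6 W.
Radiated: εσ·A_surf·T⁴ with A_surf = 4πr² = 8.103 m².
T⁴ = 349.6/(0.46·5.67×10⁻⁸·8.103) = 1.654×10⁹ K⁴.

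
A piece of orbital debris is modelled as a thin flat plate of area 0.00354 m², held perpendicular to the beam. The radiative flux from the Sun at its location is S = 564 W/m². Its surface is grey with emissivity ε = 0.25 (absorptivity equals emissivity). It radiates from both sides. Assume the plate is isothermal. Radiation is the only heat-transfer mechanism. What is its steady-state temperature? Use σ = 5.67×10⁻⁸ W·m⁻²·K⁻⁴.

T ≈ 266 K

At equilibrium, absorbed power = emitted power.
Absorbing cross-section = A = 0.003540 m²; emitting surface = 2A = 0.007080 m² (ratio 2).
εS·A_cross = εσ·A_surf·T⁴  ⇒  T⁴ = S/(2σ)   (ε cancels).
T⁴ = 564/(2·5.67×10⁻⁸) = 4.974×10⁹ K⁴.
T = (4.974×10⁹)^(1/4).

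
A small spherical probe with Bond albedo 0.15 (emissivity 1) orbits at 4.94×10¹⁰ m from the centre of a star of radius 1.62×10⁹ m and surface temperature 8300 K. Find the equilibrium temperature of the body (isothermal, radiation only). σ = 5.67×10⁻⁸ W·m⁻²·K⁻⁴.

T ≈ 1020 K

The star's surface emits σT_*⁴; at distance d the flux is S = σT_*⁴(R_*/d)².
S = 5.67×10⁻⁸·(8300)⁴·(1.62×10⁹/4.94×10¹⁰)² = 2.894×10⁵ W/m².
For an isothermal sphere T⁴ = (1−a)S/(4σ) = 1.085×10¹² K⁴.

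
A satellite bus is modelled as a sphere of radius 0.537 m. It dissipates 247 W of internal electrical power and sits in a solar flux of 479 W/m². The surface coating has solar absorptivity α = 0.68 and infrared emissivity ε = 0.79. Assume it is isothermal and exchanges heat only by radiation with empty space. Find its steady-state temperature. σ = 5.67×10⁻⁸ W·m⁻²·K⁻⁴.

At steady state, absorbed solar power + internal power = radiated power.
Absorbed: α·S·A_cross = 0.68·479·0.9059 = 295.1 W (cross-section πr²).
Total input = 295.1 + 247 = 542.1 W.
Radiated: εσ·A_surf·T⁴ with A_surf = 4πr² = 3.624 m².
T⁴ = 542.1/(0.79·5.67×10⁻⁸·3.624) = 3.340×10⁹ K⁴.

T ≈ 240 K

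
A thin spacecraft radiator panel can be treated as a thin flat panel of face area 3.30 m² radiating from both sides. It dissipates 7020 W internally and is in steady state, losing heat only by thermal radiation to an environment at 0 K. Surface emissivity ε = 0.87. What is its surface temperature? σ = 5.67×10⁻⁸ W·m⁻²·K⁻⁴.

T ≈ 383 K

Steady state: internal power = radiated power, P = εσA T⁴.
Radiating area A = 2·3.30 = 6.600 m².
T⁴ = P/(εσA) = 7020/(0.87·5.67×10⁻⁸·6.600) = 2.156×10¹⁰ K⁴.
T = (2.156×10¹⁰)^(1/4).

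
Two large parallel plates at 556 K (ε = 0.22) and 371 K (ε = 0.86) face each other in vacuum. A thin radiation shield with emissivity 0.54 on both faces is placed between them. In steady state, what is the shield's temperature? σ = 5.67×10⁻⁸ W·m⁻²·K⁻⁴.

T_s ≈ 447 K

In steady state the net flux on the hot side equals that on the cold side.
σ(T₁⁴−T_s⁴)/D₁ = σ(T_s⁴−T₂⁴)/D₂, with D₁ = 1/ε₁+1/ε_s−1 = 5.397, D₂ = 1/ε_s+1/ε₂−1 = 2.015.
Solve for T_s⁴: T_s⁴ = (D₂·T₁⁴ + D₁·T₂⁴)/(D₁+D₂) = 3.977×10¹⁰ K⁴.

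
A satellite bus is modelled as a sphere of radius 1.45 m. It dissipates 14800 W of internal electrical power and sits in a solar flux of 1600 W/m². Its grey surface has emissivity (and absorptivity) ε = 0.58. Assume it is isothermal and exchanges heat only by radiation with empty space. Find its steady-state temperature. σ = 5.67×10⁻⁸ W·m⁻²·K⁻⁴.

At steady state, absorbed solar power + internal power = radiated power.
Absorbed: α·S·A_cross = 0.58·1600·6.605 = 6130 W (cross-section πr²).
Total input = 6130 + 14800 = 20930 W.
Radiated: εσ·A_surf·T⁴ with A_surf = 4πr² = 26.42 m².
T⁴ = 20930/(0.58·5.67×10⁻⁸·26.42) = 2.409×10¹⁰ K⁴.

T ≈ 394 K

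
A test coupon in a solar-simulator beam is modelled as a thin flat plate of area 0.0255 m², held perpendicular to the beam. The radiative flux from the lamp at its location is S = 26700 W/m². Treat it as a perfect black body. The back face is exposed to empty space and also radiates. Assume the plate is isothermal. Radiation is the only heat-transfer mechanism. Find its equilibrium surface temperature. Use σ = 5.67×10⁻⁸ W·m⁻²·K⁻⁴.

At equilibrium, absorbed power = emitted power.
Absorbing cross-section = A = 0.02550 m²; emitting surface = 2A = 0.05100 m² (ratio 2).
S·A_cross = εσ·A_surf·T⁴  ⇒  T⁴ = S/(2σ).
T⁴ = 1.00·26700/(2·5.67×10⁻⁸) = 2.354×10¹¹ K⁴.
T = (2.354×10¹¹)^(1/4).

T ≈ 697 K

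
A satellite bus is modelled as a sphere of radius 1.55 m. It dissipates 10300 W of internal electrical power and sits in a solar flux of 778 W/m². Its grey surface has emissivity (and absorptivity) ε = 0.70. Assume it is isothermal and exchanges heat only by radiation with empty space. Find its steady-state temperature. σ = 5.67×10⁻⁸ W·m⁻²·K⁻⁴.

T ≈ 331 K

At steady state, absorbed solar power + internal power = radiated power.
Absorbed: α·S·A_cross = 0.70·778·7.548 = 4110 W (cross-section πr²).
Total input = 4110 + 10300 = 14410 W.
Radiated: εσ·A_surf·T⁴ with A_surf = 4πr² = 30.19 m².
T⁴ = 14410/(0.70·5.67×10⁻⁸·30.19) = 1.203×10¹⁰ K⁴.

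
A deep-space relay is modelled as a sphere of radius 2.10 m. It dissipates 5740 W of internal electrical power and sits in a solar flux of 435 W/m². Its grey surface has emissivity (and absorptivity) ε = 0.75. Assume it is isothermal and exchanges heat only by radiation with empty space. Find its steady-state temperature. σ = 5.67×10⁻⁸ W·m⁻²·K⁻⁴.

At steady state, absorbed solar power + internal power = radiated power.
Absorbed: α·S·A_cross = 0.75·435·13.85 = 4520 W (cross-section πr²).
Total input = 4520 + 5740 = 10260 W.
Radiated: εσ·A_surf·T⁴ with A_surf = 4πr² = 55.42 m².
T⁴ = 10260/(0.75·5.67×10⁻⁸·55.42) = 4.354×10⁹ K⁴.

T ≈ 257 K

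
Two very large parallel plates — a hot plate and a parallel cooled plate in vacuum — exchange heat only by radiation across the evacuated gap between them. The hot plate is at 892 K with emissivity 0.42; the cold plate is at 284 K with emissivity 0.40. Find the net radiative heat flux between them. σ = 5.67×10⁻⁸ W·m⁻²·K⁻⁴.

q ≈ 9150 W/m²

For two infinite grey parallel plates, q = σ(T₁⁴ − T₂⁴)/(1/ε₁ + 1/ε₂ − 1).
T₁⁴ − T₂⁴ = 6.331×10¹¹ − 6.505×10⁹ = 6.266×10¹¹ K⁴.
1/ε₁ + 1/ε₂ − 1 = 2.381 + 2.500 − 1 = 3.881.
q = 5.67×10⁻⁸ × 6.266×10¹¹ / 3.881.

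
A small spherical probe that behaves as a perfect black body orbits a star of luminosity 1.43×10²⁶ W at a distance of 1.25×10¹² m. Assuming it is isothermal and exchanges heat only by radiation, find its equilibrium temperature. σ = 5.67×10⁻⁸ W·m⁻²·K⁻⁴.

First find the stellar flux at distance d: S = L/(4πd²) = 1.43×10²⁶/(4π·(1.25×10¹²)²) = 7.283 W/m².
For an isothermal sphere, absorbed (1−a)S·πr² = emitted σ·4πr²·T⁴, so T⁴ = (1−a)S/(4σ).
T⁴ = 1.00·7.283/(4·5.67×10⁻⁸) = 3.211×10⁷ K⁴.

T ≈ 75.3 K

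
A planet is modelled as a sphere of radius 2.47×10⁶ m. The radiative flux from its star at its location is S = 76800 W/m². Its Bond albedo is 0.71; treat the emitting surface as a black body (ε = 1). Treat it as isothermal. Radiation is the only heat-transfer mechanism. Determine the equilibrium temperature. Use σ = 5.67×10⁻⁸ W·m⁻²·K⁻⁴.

T ≈ 560 K

At equilibrium, absorbed power = emitted power.
Absorbing cross-section = πr² = 1.917×10¹³ m²; emitting surface = 4πr² = 7.667×10¹³ m² (ratio 4).
(1−a)S·A_cross = εσ·A_surf·T⁴  ⇒  T⁴ = (1−a)S/(4σ).
T⁴ = 0.290·76800/(4·5.67×10⁻⁸) = 9.820×10¹⁰ K⁴.
T = (9.820×10¹⁰)^(1/4).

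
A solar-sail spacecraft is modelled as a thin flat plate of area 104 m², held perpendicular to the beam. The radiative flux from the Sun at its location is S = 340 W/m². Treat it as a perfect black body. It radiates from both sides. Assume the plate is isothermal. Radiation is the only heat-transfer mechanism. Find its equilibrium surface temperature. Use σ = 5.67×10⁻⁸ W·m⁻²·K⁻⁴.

T ≈ 234 K

At equilibrium, absorbed power = emitted power.
Absorbing cross-section = A = 104.0 m²; emitting surface = 2A = 208.0 m² (ratio 2).
S·A_cross = εσ·A_surf·T⁴  ⇒  T⁴ = S/(2σ).
T⁴ = 1.00·340/(2·5.67×10⁻⁸) = 2.998×10⁹ K⁴.
T = (2.998×10⁹)^(1/4).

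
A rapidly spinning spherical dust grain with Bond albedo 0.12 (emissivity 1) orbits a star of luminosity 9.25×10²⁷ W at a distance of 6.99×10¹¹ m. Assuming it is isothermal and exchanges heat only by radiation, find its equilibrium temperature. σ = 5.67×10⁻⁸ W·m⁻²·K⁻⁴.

First find the stellar flux at distance d: S = L/(4πd²) = 9.25×10²⁷/(4π·(6.99×10¹¹)²) = 1507 W/m².
For an isothermal sphere, absorbed (1−a)S·πr² = emitted σ·4πr²·T⁴, so T⁴ = (1−a)S/(4σ).
T⁴ = 0.880·1507/(4·5.67×10⁻⁸) = 5.845×10⁹ K⁴.

T ≈ 277 K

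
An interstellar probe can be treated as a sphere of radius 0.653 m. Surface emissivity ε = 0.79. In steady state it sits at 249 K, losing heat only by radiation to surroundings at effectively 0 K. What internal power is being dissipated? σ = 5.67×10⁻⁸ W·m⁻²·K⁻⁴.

P ≈ 923 W

Steady state: P = εσA T⁴.
A = 4πr² = 5.358 m²; T⁴ = (249)⁴ = 3.844×10⁹ K⁴.
P = 0.79 × 5.67×10⁻⁸ × 5.358 × 3.844×10⁹.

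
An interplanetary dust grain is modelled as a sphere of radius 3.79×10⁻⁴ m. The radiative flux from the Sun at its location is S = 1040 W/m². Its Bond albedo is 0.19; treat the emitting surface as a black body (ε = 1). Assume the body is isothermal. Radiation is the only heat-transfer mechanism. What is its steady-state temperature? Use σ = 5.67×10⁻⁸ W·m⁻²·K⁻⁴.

T ≈ 247 K

At equilibrium, absorbed power = emitted power.
Absorbing cross-section = πr² = 4.513×10⁻⁷ m²; emitting surface = 4πr² = 1.805×10⁻⁶ m² (ratio 4).
(1−a)S·A_cross = εσ·A_surf·T⁴  ⇒  T⁴ = (1−a)S/(4σ).
T⁴ = 0.810·1040/(4·5.67×10⁻⁸) = 3.714×10⁹ K⁴.
T = (3.714×10⁹)^(1/4).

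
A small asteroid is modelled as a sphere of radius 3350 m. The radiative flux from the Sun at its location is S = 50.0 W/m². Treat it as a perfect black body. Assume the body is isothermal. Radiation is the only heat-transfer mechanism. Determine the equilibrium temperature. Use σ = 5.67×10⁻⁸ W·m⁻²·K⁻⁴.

At equilibrium, absorbed power = emitted power.
Absorbing cross-section = πr² = 3.526×10⁷ m²; emitting surface = 4πr² = 1.410×10⁸ m² (ratio 4).
S·A_cross = εσ·A_surf·T⁴  ⇒  T⁴ = S/(4σ).
T⁴ = 1.00·50.0/(4·5.67×10⁻⁸) = 2.205×10⁸ K⁴.
T = (2.205×10⁸)^(1/4).

T ≈ 122 K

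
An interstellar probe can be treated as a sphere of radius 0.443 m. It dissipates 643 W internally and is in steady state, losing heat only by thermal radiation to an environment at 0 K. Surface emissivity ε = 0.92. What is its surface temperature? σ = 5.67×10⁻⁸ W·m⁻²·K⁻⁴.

T ≈ 266 K

Steady state: internal power = radiated power, P = εσA T⁴.
Radiating area A = 4πr² = 2.466 m².
T⁴ = P/(εσA) = 643/(0.92·5.67×10⁻⁸·2.466) = 4.998×10⁹ K⁴.
T = (4.998×10⁹)^(1/4).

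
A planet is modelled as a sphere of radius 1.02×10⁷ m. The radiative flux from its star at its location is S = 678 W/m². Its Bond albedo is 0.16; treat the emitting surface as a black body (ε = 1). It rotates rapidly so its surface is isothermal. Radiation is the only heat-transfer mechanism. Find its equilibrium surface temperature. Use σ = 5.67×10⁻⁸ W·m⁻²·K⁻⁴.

T ≈ 224 K

At equilibrium, absorbed power = emitted power.
Absorbing cross-section = πr² = 3.269×10¹⁴ m²; emitting surface = 4πr² = 1.307×10¹⁵ m² (ratio 4).
(1−a)S·A_cross = εσ·A_surf·T⁴  ⇒  T⁴ = (1−a)S/(4σ).
T⁴ = 0.840·678/(4·5.67×10⁻⁸) = 2.511×10⁹ K⁴.
T = (2.511×10⁹)^(1/4).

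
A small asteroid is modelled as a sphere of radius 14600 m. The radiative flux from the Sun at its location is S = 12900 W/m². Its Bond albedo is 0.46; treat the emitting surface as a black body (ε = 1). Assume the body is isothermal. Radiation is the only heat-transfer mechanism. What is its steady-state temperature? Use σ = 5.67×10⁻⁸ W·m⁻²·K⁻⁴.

T ≈ 419 K

At equilibrium, absorbed power = emitted power.
Absorbing cross-section = πr² = 6.697×10⁸ m²; emitting surface = 4πr² = 2.679×10⁹ m² (ratio 4).
(1−a)S·A_cross = εσ·A_surf·T⁴  ⇒  T⁴ = (1−a)S/(4σ).
T⁴ = 0.540·12900/(4·5.67×10⁻⁸) = 3.071×10¹⁰ K⁴.
T = (3.071×10¹⁰)^(1/4).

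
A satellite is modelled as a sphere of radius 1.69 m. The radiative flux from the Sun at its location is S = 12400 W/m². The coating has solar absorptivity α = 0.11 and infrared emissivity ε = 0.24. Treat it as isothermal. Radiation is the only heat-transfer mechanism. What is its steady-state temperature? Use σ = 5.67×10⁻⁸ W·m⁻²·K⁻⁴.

T ≈ 398 K

At equilibrium, absorbed power = emitted power.
Absorbing cross-section = πr² = 8.973 m²; emitting surface = 4πr² = 35.89 m² (ratio 4).
αS·A_cross = εσ·A_surf·T⁴  ⇒  T⁴ = αS/(ε·4σ).
T⁴ = 0.110·12400/(0.24·4·5.67×10⁻⁸) = 2.506×10¹⁰ K⁴.
T = (2.506×10¹⁰)^(1/4).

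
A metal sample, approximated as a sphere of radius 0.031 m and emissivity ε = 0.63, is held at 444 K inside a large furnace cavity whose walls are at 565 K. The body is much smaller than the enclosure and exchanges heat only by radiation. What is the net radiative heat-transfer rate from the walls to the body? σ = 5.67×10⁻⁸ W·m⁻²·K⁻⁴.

P_net ≈ 27.2 W

For a small grey body in a large enclosure: P_net = εσA(T_body⁴ − T_wall⁴).
A = 4πr² = 0.01208 m²; T_body⁴ − T_wall⁴ = 3.886×10¹⁰ − 1.019×10¹¹ = -6.304×10¹⁰ K⁴.
|P_net| = 0.63·5.67×10⁻⁸·0.01208·6.304×10¹⁰.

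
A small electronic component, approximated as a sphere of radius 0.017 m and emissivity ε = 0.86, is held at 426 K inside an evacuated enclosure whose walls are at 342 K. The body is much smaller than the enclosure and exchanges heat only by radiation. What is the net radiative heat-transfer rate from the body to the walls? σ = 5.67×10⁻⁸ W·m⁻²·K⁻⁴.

P_net ≈ 3.41 W

For a small grey body in a large enclosure: P_net = εσA(T_body⁴ − T_wall⁴).
A = 4πr² = 0.003632 m²; T_body⁴ − T_wall⁴ = 3.293×10¹⁰ − 1.368×10¹⁰ = 1.925×10¹⁰ K⁴.
|P_net| = 0.86·5.67×10⁻⁸·0.003632·1.925×10¹⁰.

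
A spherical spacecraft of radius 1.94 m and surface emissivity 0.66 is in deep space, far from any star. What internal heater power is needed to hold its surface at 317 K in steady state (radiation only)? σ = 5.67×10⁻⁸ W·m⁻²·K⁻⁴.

P ≈ 17900 W

P = εσ·4πr²·T⁴.
4πr² = 47.29 m²; T⁴ = 1.010×10¹⁰ K⁴.
P = 0.66·5.67×10⁻⁸·47.29·1.010×10¹⁰.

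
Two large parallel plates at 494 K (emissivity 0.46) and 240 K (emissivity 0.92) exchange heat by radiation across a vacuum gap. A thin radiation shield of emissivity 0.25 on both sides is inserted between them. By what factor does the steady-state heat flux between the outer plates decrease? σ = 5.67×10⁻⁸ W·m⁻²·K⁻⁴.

Without shield: q₀ = σΔ(T⁴)/(1/ε₁+1/ε₂−1) with denominator 2.261.
With shield the two gaps are in series; the resistances add: (1/ε₁+1/ε_s−1)+(1/ε_s+1/ε₂−1) = 5.174+4.087 = 9.261.
Heat-flux ratio q₀/q = 9.261/2.261.

factor ≈ 4.10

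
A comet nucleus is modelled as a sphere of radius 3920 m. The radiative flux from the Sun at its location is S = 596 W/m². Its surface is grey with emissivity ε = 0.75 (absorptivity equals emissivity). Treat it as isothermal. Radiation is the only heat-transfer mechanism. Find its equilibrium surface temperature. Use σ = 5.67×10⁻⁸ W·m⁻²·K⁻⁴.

T ≈ 226 K

At equilibrium, absorbed power = emitted power.
Absorbing cross-section = πr² = 4.827×10⁷ m²; emitting surface = 4πr² = 1.931×10⁸ m² (ratio 4).
εS·A_cross = εσ·A_surf·T⁴  ⇒  T⁴ = S/(4σ)   (ε cancels).
T⁴ = 596/(4·5.67×10⁻⁸) = 2.628×10⁹ K⁴.
T = (2.628×10⁹)^(1/4).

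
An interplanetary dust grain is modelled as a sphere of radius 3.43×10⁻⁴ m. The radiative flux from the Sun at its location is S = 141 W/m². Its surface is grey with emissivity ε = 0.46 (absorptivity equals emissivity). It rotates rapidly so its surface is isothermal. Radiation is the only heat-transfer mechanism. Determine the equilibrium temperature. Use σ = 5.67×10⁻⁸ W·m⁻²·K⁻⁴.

At equilibrium, absorbed power = emitted power.
Absorbing cross-section = πr² = 3.696×10⁻⁷ m²; emitting surface = 4πr² = 1.478×10⁻⁶ m² (ratio 4).
εS·A_cross = εσ·A_surf·T⁴  ⇒  T⁴ = S/(4σ)   (ε cancels).
T⁴ = 141/(4·5.67×10⁻⁸) = 6.217×10⁸ K⁴.
T = (6.217×10⁸)^(1/4).

T ≈ 158 K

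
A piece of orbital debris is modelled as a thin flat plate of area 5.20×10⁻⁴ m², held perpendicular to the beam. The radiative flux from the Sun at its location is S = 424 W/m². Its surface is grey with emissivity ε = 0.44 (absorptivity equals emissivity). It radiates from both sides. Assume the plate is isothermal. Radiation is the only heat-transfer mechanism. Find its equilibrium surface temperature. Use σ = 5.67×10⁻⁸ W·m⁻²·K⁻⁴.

At equilibrium, absorbed power = emitted power.
Absorbing cross-section = A = 5.200×10⁻⁴ m²; emitting surface = 2A = 0.001040 m² (ratio 2).
εS·A_cross = εσ·A_surf·T⁴  ⇒  T⁴ = S/(2σ)   (ε cancels).
T⁴ = 424/(2·5.67×10⁻⁸) = 3.739×10⁹ K⁴.
T = (3.739×10⁹)^(1/4).

T ≈ 247 K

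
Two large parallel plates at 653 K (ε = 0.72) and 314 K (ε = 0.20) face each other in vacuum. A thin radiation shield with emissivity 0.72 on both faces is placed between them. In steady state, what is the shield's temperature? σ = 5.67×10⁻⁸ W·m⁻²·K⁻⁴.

T_s ≈ 611 K

In steady state the net flux on the hot side equals that on the cold side.
σ(T₁⁴−T_s⁴)/D₁ = σ(T_s⁴−T₂⁴)/D₂, with D₁ = 1/ε₁+1/ε_s−1 = 1.778, D₂ = 1/ε_s+1/ε₂−1 = 5.389.
Solve for T_s⁴: T_s⁴ = (D₂·T₁⁴ + D₁·T₂⁴)/(D₁+D₂) = 1.391×10¹¹ K⁴.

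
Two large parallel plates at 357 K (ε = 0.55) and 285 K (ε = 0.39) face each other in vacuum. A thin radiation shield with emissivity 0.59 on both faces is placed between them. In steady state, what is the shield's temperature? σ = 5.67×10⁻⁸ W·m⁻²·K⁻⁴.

T_s ≈ 331 K

In steady state the net flux on the hot side equals that on the cold side.
σ(T₁⁴−T_s⁴)/D₁ = σ(T_s⁴−T₂⁴)/D₂, with D₁ = 1/ε₁+1/ε_s−1 = 2.513, D₂ = 1/ε_s+1/ε₂−1 = 3.259.
Solve for T_s⁴: T_s⁴ = (D₂·T₁⁴ + D₁·T₂⁴)/(D₁+D₂) = 1.204×10¹⁰ K⁴.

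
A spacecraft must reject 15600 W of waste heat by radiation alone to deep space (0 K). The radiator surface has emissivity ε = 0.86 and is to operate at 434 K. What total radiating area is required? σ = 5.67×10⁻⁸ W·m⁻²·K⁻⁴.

A ≈ 9.02 m²

P = εσA T⁴ ⇒ A = P/(εσT⁴).
T⁴ = 3.548×10¹⁰ K⁴.
A = 15600/(0.86 × 5.67×10⁻⁸ × 3.548×10¹⁰).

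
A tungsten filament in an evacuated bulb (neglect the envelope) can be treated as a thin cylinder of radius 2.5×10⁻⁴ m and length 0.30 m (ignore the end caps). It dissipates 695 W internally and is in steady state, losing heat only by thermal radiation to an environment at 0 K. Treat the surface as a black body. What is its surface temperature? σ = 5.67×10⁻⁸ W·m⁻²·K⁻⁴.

Steady state: internal power = radiated power, P = εσA T⁴.
Radiating area A = 2πrL = 4.712×10⁻⁴ m².
T⁴ = P/(εσA) = 695/(1.0·5.67×10⁻⁸·4.712×10⁻⁴) = 2.601×10¹³ K⁴.
T = (2.601×10¹³)^(1/4).

T ≈ 2260 K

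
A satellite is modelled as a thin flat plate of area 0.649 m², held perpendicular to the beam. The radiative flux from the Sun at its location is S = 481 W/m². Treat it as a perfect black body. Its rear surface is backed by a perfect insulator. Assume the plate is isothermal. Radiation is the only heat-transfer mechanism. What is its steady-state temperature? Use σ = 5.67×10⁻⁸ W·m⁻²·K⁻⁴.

T ≈ 303 K

At equilibrium, absorbed power = emitted power.
Absorbing cross-section = A = 0.6490 m²; emitting surface = A = 0.6490 m² (ratio 1).
S·A_cross = εσ·A_surf·T⁴  ⇒  T⁴ = S/(1σ).
T⁴ = 1.00·481/(1·5.67×10⁻⁸) = 8.483×10⁹ K⁴.
T = (8.483×10⁹)^(1/4).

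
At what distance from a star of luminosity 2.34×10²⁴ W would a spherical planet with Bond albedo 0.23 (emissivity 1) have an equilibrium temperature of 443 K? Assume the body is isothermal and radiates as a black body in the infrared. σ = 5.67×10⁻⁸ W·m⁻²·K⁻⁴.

For an isothermal black-emitting sphere, (1−a)S·πr² = σ·4πr²·T⁴ ⇒ S = 4σT⁴/(1−a).
S = 4·5.67×10⁻⁸·(443)⁴/0.770 = 11340 W/m².
Flux falls as S = L/(4πd²), so d = √(L/(4πS)) = √(2.34×10²⁴/(4π·11340)).

d ≈ 4.05×10⁹ m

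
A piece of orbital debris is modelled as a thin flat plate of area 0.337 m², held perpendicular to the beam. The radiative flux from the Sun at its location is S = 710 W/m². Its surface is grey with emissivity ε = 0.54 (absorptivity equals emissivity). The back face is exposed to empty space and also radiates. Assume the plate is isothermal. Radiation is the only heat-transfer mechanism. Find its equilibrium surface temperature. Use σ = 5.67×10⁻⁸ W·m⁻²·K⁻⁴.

At equilibrium, absorbed power = emitted power.
Absorbing cross-section = A = 0.3370 m²; emitting surface = 2A = 0.6740 m² (ratio 2).
εS·A_cross = εσ·A_surf·T⁴  ⇒  T⁴ = S/(2σ)   (ε cancels).
T⁴ = 710/(2·5.67×10⁻⁸) = 6.261×10⁹ K⁴.
T = (6.261×10⁹)^(1/4).

T ≈ 281 K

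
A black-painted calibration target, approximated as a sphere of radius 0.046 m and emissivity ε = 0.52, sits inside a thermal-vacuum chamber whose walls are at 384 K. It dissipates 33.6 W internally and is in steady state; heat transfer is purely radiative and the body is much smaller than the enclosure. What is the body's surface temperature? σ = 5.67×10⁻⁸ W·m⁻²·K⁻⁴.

T ≈ 504 K

For a small grey body in a large enclosure, net radiated power = εσA(T⁴ − T_w⁴).
Steady state: P = εσA(T⁴ − T_w⁴) with A = 4πr² = 0.02659 m².
T⁴ = P/(εσA) + T_w⁴ = 33.6/(0.52·5.67×10⁻⁸·0.02659) + (384)⁴
    = 4.286×10¹⁰ + 2.174×10¹⁰ = 6.460×10¹⁰ K⁴.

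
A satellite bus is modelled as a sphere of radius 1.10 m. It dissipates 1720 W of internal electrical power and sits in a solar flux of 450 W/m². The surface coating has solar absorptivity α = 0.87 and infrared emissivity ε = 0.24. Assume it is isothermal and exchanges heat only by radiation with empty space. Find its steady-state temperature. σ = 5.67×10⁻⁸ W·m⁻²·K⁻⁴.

T ≈ 353 K

At steady state, absorbed solar power + internal power = radiated power.
Absorbed: α·S·A_cross = 0.87·450·3.801 = 1488 W (cross-section πr²).
Total input = 1488 + 1720 = 3208 W.
Radiated: εσ·A_surf·T⁴ with A_surf = 4πr² = 15.21 m².
T⁴ = 3208/(0.24·5.67×10⁻⁸·15.21) = 1.551×10¹⁰ K⁴.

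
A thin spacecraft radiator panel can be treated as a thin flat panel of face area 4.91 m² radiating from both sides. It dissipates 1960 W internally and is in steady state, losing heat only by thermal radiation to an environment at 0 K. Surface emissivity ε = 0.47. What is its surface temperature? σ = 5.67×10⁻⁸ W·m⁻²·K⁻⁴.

Steady state: internal power = radiated power, P = εσA T⁴.
Radiating area A = 2·4.91 = 9.820 m².
T⁴ = P/(εσA) = 1960/(0.47·5.67×10⁻⁸·9.820) = 7.490×10⁹ K⁴.
T = (7.490×10⁹)^(1/4).

T ≈ 294 K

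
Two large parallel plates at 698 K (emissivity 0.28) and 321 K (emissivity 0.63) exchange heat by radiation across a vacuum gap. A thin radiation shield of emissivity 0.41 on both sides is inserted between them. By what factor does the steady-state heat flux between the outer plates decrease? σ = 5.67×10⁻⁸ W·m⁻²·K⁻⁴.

Without shield: q₀ = σΔ(T⁴)/(1/ε₁+1/ε₂−1) with denominator 4.159.
With shield the two gaps are in series; the resistances add: (1/ε₁+1/ε_s−1)+(1/ε_s+1/ε₂−1) = 5.010+3.026 = 8.037.
Heat-flux ratio q₀/q = 8.037/4.159.

factor ≈ 1.93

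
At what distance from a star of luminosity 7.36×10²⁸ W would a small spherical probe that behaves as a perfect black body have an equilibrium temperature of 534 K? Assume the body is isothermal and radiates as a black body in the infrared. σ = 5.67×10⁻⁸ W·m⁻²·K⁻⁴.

d ≈ 5.64×10¹¹ m

For an isothermal black-emitting sphere, (1−a)S·πr² = σ·4πr²·T⁴ ⇒ S = 4σT⁴/(1−a).
S = 4·5.67×10⁻⁸·(534)⁴/1.00 = 18440 W/m².
Flux falls as S = L/(4πd²), so d = √(L/(4πS)) = √(7.36×10²⁸/(4π·18440)).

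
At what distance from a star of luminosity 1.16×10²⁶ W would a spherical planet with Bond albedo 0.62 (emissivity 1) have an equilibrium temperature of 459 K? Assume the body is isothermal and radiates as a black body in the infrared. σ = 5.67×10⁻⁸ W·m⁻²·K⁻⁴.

For an isothermal black-emitting sphere, (1−a)S·πr² = σ·4πr²·T⁴ ⇒ S = 4σT⁴/(1−a).
S = 4·5.67×10⁻⁸·(459)⁴/0.380 = 26490 W/m².
Flux falls as S = L/(4πd²), so d = √(L/(4πS)) = √(1.16×10²⁶/(4π·26490)).

d ≈ 1.87×10¹⁰ m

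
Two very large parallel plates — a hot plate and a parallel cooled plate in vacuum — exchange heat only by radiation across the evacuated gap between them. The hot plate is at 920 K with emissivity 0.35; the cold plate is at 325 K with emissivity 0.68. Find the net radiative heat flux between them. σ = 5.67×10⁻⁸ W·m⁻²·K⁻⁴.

For two infinite grey parallel plates, q = σ(T₁⁴ − T₂⁴)/(1/ε₁ + 1/ε₂ − 1).
T₁⁴ − T₂⁴ = 7.164×10¹¹ − 1.116×10¹⁰ = 7.052×10¹¹ K⁴.
1/ε₁ + 1/ε₂ − 1 = 2.857 + 1.471 − 1 = 3.328.
q = 5.67×10⁻⁸ × 7.052×10¹¹ / 3.328.

q ≈ 12000 W/m²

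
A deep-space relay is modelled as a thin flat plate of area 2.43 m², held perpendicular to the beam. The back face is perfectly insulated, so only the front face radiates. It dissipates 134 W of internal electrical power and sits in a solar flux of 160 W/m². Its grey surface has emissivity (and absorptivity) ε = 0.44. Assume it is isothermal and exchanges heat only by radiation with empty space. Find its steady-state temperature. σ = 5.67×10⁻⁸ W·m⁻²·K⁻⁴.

At steady state, absorbed solar power + internal power = radiated power.
Absorbed: α·S·A_cross = 0.44·160·2.430 = 171.1 W (cross-section A).
Total input = 171.1 + 134 = 305.1 W.
Radiated: εσ·A_surf·T⁴ with A_surf = A = 2.430 m².
T⁴ = 305.1/(0.44·5.67×10⁻⁸·2.430) = 5.032×10⁹ K⁴.

T ≈ 266 K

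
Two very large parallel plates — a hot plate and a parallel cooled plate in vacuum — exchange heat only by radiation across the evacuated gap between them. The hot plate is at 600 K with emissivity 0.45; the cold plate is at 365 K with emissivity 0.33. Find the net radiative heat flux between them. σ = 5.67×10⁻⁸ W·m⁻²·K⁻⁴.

q ≈ 1490 W/m²

For two infinite grey parallel plates, q = σ(T₁⁴ − T₂⁴)/(1/ε₁ + 1/ε₂ − 1).
T₁⁴ − T₂⁴ = 1.296×10¹¹ − 1.775×10¹⁰ = 1.119×10¹¹ K⁴.
1/ε₁ + 1/ε₂ − 1 = 2.222 + 3.030 − 1 = 4.253.
q = 5.67×10⁻⁸ × 1.119×10¹¹ / 4.253.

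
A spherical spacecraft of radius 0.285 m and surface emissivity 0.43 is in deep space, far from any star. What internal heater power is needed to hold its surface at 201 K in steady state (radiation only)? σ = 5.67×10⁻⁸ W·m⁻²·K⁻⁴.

P ≈ 40.6 W

P = εσ·4πr²·T⁴.
4πr² = 1.021 m²; T⁴ = 1.632×10⁹ K⁴.
P = 0.43·5.67×10⁻⁸·1.021·1.632×10⁹.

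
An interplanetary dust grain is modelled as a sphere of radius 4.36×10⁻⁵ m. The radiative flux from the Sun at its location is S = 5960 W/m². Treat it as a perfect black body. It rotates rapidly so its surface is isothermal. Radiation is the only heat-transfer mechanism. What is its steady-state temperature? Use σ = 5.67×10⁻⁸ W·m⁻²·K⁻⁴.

T ≈ 403 K

At equilibrium, absorbed power = emitted power.
Absorbing cross-section = πr² = 5.972×10⁻⁹ m²; emitting surface = 4πr² = 2.389×10⁻⁸ m² (ratio 4).
S·A_cross = εσ·A_surf·T⁴  ⇒  T⁴ = S/(4σ).
T⁴ = 1.00·5960/(4·5.67×10⁻⁸) = 2.628×10¹⁰ K⁴.
T = (2.628×10¹⁰)^(1/4).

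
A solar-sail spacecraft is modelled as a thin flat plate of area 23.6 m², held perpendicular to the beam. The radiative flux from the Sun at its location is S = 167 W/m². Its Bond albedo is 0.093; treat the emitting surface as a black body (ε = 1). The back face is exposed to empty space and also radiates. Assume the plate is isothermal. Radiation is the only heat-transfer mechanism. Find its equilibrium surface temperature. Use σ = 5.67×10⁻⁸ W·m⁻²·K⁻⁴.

At equilibrium, absorbed power = emitted power.
Absorbing cross-section = A = 23.60 m²; emitting surface = 2A = 47.20 m² (ratio 2).
(1−a)S·A_cross = εσ·A_surf·T⁴  ⇒  T⁴ = (1−a)S/(2σ).
T⁴ = 0.907·167/(2·5.67×10⁻⁸) = 1.336×10⁹ K⁴.
T = (1.336×10⁹)^(1/4).

T ≈ 191 K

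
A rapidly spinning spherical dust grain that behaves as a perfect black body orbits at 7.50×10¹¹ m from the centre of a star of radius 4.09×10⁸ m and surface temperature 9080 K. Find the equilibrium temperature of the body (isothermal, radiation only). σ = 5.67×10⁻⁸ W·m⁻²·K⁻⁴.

T ≈ 150 K

The star's surface emits σT_*⁴; at distance d the flux is S = σT_*⁴(R_*/d)².
S = 5.67×10⁻⁸·(9080)⁴·(4.09×10⁸/7.50×10¹¹)² = 114.6 W/m².
For an isothermal sphere T⁴ = (1−a)S/(4σ) = 5.054×10⁸ K⁴.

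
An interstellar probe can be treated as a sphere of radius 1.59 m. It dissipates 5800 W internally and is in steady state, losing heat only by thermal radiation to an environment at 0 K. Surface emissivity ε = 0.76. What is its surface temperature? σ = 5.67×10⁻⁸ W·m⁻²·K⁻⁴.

T ≈ 255 K

Steady state: internal power = radiated power, P = εσA T⁴.
Radiating area A = 4πr² = 31.77 m².
T⁴ = P/(εσA) = 5800/(0.76·5.67×10⁻⁸·31.77) = 4.237×10⁹ K⁴.
T = (4.237×10⁹)^(1/4).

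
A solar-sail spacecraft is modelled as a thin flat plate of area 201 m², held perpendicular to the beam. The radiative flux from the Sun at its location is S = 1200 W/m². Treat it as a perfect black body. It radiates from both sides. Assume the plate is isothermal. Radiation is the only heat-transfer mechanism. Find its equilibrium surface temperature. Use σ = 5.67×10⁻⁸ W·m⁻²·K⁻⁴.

At equilibrium, absorbed power = emitted power.
Absorbing cross-section = A = 201.0 m²; emitting surface = 2A = 402.0 m² (ratio 2).
S·A_cross = εσ·A_surf·T⁴  ⇒  T⁴ = S/(2σ).
T⁴ = 1.00·1200/(2·5.67×10⁻⁸) = 1.058×10¹⁰ K⁴.
T = (1.058×10¹⁰)^(1/4).

T ≈ 321 K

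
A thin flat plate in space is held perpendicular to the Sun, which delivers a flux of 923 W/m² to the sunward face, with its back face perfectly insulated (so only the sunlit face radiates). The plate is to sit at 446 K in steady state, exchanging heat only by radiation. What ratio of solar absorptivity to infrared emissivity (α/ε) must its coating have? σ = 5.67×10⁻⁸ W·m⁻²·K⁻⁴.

α/ε ≈ 2.43

Balance: αS·A = εσ·1A·T⁴ ⇒ α/ε = σT⁴/S.
α/ε = 5.67×10⁻⁸·(446)⁴/923 = 5.67×10⁻⁸·3.957×10¹⁰/923.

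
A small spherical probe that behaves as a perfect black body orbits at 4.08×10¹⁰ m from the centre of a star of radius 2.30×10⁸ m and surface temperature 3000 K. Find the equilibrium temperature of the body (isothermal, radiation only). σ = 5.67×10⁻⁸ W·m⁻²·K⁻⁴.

The star's surface emits σT_*⁴; at distance d the flux is S = σT_*⁴(R_*/d)².
S = 5.67×10⁻⁸·(3000)⁴·(2.30×10⁸/4.08×10¹⁰)² = 145.9 W/m².
For an isothermal sphere T⁴ = (1−a)S/(4σ) = 6.435×10⁸ K⁴.

T ≈ 159 K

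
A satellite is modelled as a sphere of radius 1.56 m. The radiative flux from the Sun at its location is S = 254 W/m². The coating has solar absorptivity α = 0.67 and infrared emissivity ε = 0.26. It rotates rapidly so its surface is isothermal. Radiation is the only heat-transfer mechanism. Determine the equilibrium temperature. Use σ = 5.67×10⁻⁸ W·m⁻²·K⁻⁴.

At equilibrium, absorbed power = emitted power.
Absorbing cross-section = πr² = 7.645 m²; emitting surface = 4πr² = 30.58 m² (ratio 4).
αS·A_cross = εσ·A_surf·T⁴  ⇒  T⁴ = αS/(ε·4σ).
T⁴ = 0.670·254/(0.26·4·5.67×10⁻⁸) = 2.886×10⁹ K⁴.
T = (2.886×10⁹)^(1/4).

T ≈ 232 K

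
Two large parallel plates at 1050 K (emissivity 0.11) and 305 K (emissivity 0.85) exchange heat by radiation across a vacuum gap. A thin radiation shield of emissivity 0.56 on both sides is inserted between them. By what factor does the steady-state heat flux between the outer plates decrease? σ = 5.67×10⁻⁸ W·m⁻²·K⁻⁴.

Without shield: q₀ = σΔ(T⁴)/(1/ε₁+1/ε₂−1) with denominator 9.267.
With shield the two gaps are in series; the resistances add: (1/ε₁+1/ε_s−1)+(1/ε_s+1/ε₂−1) = 9.877+1.962 = 11.84.
Heat-flux ratio q₀/q = 11.84/9.267.

factor ≈ 1.28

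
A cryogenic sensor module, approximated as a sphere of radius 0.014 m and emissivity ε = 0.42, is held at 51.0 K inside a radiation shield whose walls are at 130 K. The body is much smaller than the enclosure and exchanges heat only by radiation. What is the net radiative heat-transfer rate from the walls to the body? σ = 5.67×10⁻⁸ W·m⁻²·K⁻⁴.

P_net ≈ 0.0164 W

For a small grey body in a large enclosure: P_net = εσA(T_body⁴ − T_wall⁴).
A = 4πr² = 0.002463 m²; T_body⁴ − T_wall⁴ = 6.765×10⁶ − 2.856×10⁸ = -2.788×10⁸ K⁴.
|P_net| = 0.42·5.67×10⁻⁸·0.002463·2.788×10⁸.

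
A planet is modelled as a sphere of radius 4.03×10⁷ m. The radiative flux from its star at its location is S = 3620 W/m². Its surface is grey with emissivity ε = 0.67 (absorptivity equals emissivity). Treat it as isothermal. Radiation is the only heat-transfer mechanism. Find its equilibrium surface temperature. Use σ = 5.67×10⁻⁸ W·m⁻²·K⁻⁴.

At equilibrium, absorbed power = emitted power.
Absorbing cross-section = πr² = 5.102×10¹⁵ m²; emitting surface = 4πr² = 2.041×10¹⁶ m² (ratio 4).
εS·A_cross = εσ·A_surf·T⁴  ⇒  T⁴ = S/(4σ)   (ε cancels).
T⁴ = 3620/(4·5.67×10⁻⁸) = 1.596×10¹⁰ K⁴.
T = (1.596×10¹⁰)^(1/4).

T ≈ 355 K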